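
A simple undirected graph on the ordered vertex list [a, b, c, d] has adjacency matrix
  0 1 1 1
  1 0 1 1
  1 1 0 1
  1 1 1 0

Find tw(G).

3

A width-3 tree decomposition is:
Bags: B1 = {a, b, c, d}
Tree: (single bag)
A single bag containing all 4 vertices is trivially a valid decomposition of width 3. Conversely, {a, b, c, d} is a clique of size 4, and the vertices of any clique must share a bag in every tree decomposition; so some bag has ≥ 4 vertices and tw(G) ≥ 3. The upper and lower bounds meet at 3, so that is the treewidth.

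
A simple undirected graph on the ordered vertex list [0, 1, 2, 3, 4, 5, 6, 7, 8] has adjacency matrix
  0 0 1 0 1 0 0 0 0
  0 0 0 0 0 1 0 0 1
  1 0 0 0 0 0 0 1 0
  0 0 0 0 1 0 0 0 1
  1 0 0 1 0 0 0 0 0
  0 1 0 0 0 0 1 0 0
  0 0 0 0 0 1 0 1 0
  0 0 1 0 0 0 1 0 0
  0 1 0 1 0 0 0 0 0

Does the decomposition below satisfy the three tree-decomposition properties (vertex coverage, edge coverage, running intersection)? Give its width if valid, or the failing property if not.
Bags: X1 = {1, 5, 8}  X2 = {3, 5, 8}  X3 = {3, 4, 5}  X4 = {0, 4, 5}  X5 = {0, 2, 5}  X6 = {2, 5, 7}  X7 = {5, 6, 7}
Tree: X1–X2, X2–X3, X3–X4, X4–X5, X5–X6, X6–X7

Yes; width 2.

Every vertex of G appears in some bag (union = {0, 1, 2, 3, 4, 5, 6, 7, 8}); every edge is covered by a bag; and for each vertex v the set of bags containing v is connected in the bag tree. The decomposition is therefore valid. The largest bag has 3 vertices, so the width is 2.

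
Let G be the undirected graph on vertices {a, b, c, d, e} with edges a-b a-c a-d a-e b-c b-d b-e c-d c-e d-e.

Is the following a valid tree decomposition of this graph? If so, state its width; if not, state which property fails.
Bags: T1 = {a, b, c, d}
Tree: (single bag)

No — vertex e appears in no bag.

A tree decomposition must satisfy three properties: every vertex lies in some bag; for every edge, both endpoints lie together in some bag; and for every vertex, the bags containing it form a connected subtree. Here vertex e appears in no bag, so the decomposition is invalid.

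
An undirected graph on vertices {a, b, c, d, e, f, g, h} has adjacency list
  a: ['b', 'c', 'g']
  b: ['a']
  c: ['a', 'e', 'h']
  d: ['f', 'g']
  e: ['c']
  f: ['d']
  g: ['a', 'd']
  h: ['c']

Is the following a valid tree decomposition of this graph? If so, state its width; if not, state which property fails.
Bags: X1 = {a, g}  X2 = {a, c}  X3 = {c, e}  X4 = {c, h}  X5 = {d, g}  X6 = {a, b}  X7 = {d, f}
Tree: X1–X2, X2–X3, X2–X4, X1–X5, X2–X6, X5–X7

Checking the three conditions: (i) the bags cover all of {a, b, c, d, e, f, g, h}; (ii) for each edge, some bag contains both endpoints; (iii) the bags containing any fixed vertex form a subtree. All hold, so the decomposition is valid with width 2 − 1 = 1.

Yes; width 1.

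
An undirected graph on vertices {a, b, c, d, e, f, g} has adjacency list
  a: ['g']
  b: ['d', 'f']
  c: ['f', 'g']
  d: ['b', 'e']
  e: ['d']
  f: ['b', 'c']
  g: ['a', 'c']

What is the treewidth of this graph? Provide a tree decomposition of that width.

Each bag holds 2 vertices, so the decomposition has width 1, which upper-bounds the treewidth. G has an edge, so its treewidth is at least 1. Hence tw(G) = 1 exactly.

Treewidth 1.
One such decomposition:
Bags: B1 = {d, e}  B2 = {b, d}  B3 = {b, f}  B4 = {c, f}  B5 = {c, g}  B6 = {a, g}
Tree: B1–B2, B2–B3, B3–B4, B4–B5, B5–B6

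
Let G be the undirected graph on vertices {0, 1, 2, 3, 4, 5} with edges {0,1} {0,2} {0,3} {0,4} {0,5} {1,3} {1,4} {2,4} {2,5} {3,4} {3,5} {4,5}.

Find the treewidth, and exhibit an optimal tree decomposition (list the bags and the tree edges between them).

The largest bag has 4 vertices, giving width 3; this decomposition certifies tw(G) ≤ 3. On the other hand G contains the 4-clique {0, 2, 4, 5}. A clique must lie in a single bag of any decomposition, so no decomposition can have width below 3. The upper and lower bounds meet at 3, so that is the treewidth.

Treewidth 3.
Bags: B1 = {0, 2, 4, 5}  B2 = {0, 3, 4, 5}  B3 = {0, 1, 3, 4}
Tree: B1–B2, B2–B3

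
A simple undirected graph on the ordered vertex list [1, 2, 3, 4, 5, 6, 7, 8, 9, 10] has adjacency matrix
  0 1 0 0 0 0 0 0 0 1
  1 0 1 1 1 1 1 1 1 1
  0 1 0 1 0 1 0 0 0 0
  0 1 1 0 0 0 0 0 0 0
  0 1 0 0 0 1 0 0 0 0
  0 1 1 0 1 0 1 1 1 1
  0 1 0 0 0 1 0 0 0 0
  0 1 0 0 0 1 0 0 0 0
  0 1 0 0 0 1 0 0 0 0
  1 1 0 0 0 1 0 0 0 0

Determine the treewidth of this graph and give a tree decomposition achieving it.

The largest bag has 3 vertices, giving width 2; this decomposition certifies tw(G) ≤ 2. Conversely, {1, 2, 10} is a clique of size 3, and the vertices of any clique must share a bag in every tree decomposition; so some bag has ≥ 3 vertices and tw(G) ≥ 2. Hence tw(G) = 2 exactly.

Treewidth 2.
Bags: B1 = {2, 6, 8}  B2 = {2, 6, 9}  B3 = {2, 6, 7}  B4 = {2, 3, 6}  B5 = {2, 3, 4}  B6 = {2, 5, 6}  B7 = {2, 6, 10}  B8 = {1, 2, 10}
Tree: B1–B2, B2–B3, B3–B4, B4–B5, B4–B6, B4–B7, B7–B8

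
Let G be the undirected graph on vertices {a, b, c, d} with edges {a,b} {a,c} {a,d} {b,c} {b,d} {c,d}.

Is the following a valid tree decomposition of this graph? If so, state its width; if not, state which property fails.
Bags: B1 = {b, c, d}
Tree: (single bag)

No — vertex a appears in no bag.

A tree decomposition must satisfy three properties: every vertex lies in some bag; for every edge, both endpoints lie together in some bag; and for every vertex, the bags containing it form a connected subtree. Here vertex a appears in no bag, so the decomposition is invalid.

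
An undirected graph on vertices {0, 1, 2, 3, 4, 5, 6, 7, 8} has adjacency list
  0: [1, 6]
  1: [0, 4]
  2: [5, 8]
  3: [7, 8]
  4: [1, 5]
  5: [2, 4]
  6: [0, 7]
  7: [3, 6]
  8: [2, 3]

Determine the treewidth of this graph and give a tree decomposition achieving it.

Treewidth 2.
Bags: B1 = {1, 4, 5}  B2 = {0, 1, 5}  B3 = {0, 5, 6}  B4 = {5, 6, 7}  B5 = {3, 5, 7}  B6 = {3, 5, 8}  B7 = {2, 5, 8}
Tree: B1–B2, B2–B3, B3–B4, B4–B5, B5–B6, B6–B7

The largest bag has 3 vertices, giving width 2; this decomposition certifies tw(G) ≤ 2. The edges 5–4–1–0–6–7–3–8–2–5 form a cycle, so G is not a tree and its treewidth is at least 2. The upper and lower bounds meet at 2, so that is the treewidth.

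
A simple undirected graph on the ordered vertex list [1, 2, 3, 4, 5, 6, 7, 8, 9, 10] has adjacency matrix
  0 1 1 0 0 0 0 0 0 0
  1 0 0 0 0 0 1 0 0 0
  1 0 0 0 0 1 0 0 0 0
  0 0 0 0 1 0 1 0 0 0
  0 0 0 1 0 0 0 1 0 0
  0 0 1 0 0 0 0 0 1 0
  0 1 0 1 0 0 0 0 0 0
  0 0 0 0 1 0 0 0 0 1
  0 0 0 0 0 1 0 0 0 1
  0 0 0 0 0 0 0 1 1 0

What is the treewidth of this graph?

A width-2 tree decomposition is:
Bags: B1 = {5, 8, 10}  B2 = {5, 9, 10}  B3 = {5, 6, 9}  B4 = {3, 5, 6}  B5 = {1, 3, 5}  B6 = {1, 2, 5}  B7 = {2, 5, 7}  B8 = {4, 5, 7}
Tree: B1–B2, B2–B3, B3–B4, B4–B5, B5–B6, B6–B7, B7–B8
Every bag has size at most 3, so the width is 3 − 1 = 2 and tw(G) ≤ 2. Since 5–8–10–9–6–3–1–2–7–4–5 is a cycle in G, G is not acyclic. Forests are exactly the graphs of treewidth ≤ 1, so tw(G) ≥ 2. Hence tw(G) = 2 exactly.

2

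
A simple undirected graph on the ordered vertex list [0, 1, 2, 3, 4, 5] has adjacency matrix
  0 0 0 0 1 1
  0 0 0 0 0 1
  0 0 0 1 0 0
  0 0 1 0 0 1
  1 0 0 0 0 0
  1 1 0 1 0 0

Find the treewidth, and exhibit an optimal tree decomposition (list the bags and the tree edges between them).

Treewidth 1.
One such decomposition:
Bags: B1 = {1, 5}  B2 = {0, 5}  B3 = {0, 4}  B4 = {3, 5}  B5 = {2, 3}
Tree: B1–B2, B2–B3, B1–B4, B4–B5

Each bag holds 2 vertices, so the decomposition has width 1, which upper-bounds the treewidth. Since G has at least one edge (e.g. 1–5), it is not an edgeless graph, so tw(G) ≥ 1. The upper and lower bounds meet at 1, so that is the treewidth.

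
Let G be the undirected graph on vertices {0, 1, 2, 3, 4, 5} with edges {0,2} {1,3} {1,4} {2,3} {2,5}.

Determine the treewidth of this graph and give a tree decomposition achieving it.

Each bag holds 2 vertices, so the decomposition has width 1, which upper-bounds the treewidth. Any graph with an edge has treewidth ≥ 1, and G has the edge 2–3. Hence tw(G) = 1 exactly.

Treewidth 1.
One optimal decomposition is:
Bags: B1 = {2, 3}  B2 = {1, 3}  B3 = {1, 4}  B4 = {2, 5}  B5 = {0, 2}
Tree: B1–B2, B2–B3, B1–B4, B1–B5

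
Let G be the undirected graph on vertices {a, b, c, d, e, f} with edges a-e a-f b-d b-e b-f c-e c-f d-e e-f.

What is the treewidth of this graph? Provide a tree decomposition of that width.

Each bag holds 3 vertices, so the decomposition has width 2, which upper-bounds the treewidth. Conversely, {b, d, e} is a clique of size 3, and the vertices of any clique must share a bag in every tree decomposition; so some bag has ≥ 3 vertices and tw(G) ≥ 2. Combining the bounds, tw(G) = 2.

Treewidth 2.
One such decomposition:
Bags: B1 = {b, e, f}  B2 = {b, d, e}  B3 = {a, e, f}  B4 = {c, e, f}
Tree: B1–B2, B1–B3, B3–B4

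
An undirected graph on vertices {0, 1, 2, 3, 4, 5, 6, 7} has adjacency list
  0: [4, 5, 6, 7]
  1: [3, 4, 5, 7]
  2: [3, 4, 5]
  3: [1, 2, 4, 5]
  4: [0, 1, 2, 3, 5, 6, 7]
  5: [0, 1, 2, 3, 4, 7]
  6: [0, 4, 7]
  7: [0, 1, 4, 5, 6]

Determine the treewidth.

3

A width-3 tree decomposition is:
Bags: B1 = {1, 3, 4, 5}  B2 = {2, 3, 4, 5}  B3 = {1, 4, 5, 7}  B4 = {0, 4, 5, 7}  B5 = {0, 4, 6, 7}
Tree: B1–B2, B1–B3, B3–B4, B4–B5
Each bag holds 4 vertices, so the decomposition has width 3, which upper-bounds the treewidth. Conversely, {0, 4, 5, 7} is a clique of size 4, and the vertices of any clique must share a bag in every tree decomposition; so some bag has ≥ 4 vertices and tw(G) ≥ 3. The upper and lower bounds meet at 3, so that is the treewidth.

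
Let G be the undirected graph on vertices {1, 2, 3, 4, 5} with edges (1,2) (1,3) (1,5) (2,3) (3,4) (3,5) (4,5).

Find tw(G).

A width-2 tree decomposition is:
Bags: B1 = {1, 3, 5}  B2 = {3, 4, 5}  B3 = {1, 2, 3}
Tree: B1–B2, B1–B3
Each bag holds 3 vertices, so the decomposition has width 2, which upper-bounds the treewidth. On the other hand G contains the 3-clique {1, 2, 3}. A clique must lie in a single bag of any decomposition, so no decomposition can have width below 2. Therefore the treewidth is 2.

2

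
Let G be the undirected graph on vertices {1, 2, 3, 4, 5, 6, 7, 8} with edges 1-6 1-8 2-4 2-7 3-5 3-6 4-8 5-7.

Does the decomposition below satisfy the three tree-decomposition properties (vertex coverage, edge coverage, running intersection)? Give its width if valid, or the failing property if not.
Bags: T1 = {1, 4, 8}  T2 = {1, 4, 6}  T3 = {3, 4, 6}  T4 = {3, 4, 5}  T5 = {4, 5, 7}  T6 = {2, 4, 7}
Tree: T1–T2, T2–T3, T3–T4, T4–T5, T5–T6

Vertex coverage: the bags together contain {1, 2, 3, 4, 5, 6, 7, 8}, the full vertex set. Edge coverage: each edge of G has both endpoints in at least one bag. Running intersection: for every vertex, the bags containing it form a connected subtree. All three properties hold, so this is a valid tree decomposition of width max|bag| − 1 = 2, and hence tw(G) ≤ 2.

Yes; width 2.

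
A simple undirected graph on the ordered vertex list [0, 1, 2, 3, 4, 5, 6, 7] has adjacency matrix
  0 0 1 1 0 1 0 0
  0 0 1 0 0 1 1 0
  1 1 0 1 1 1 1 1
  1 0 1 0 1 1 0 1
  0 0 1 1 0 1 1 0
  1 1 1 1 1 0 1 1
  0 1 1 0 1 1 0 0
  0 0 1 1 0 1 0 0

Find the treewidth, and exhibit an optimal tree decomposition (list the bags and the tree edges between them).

Treewidth 3.
Bags: B1 = {2, 4, 5, 6}  B2 = {2, 3, 4, 5}  B3 = {0, 2, 3, 5}  B4 = {1, 2, 5, 6}  B5 = {2, 3, 5, 7}
Tree: B1–B2, B2–B3, B1–B4, B3–B5

Each bag holds 4 vertices, so the decomposition has width 3, which upper-bounds the treewidth. For the lower bound, the 4 vertices {1, 2, 5, 6} are pairwise adjacent, and any tree decomposition puts a clique entirely inside one bag — forcing width ≥ 3. Therefore the treewidth is 3.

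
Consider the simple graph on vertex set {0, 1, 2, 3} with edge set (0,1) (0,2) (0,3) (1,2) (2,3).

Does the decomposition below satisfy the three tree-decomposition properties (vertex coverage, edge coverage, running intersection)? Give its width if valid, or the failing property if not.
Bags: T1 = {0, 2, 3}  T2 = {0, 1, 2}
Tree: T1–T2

Yes; width 2.

Every vertex of G appears in some bag (union = {0, 1, 2, 3}); every edge is covered by a bag; and for each vertex v the set of bags containing v is connected in the bag tree. The decomposition is therefore valid. The largest bag has 3 vertices, so the width is 2.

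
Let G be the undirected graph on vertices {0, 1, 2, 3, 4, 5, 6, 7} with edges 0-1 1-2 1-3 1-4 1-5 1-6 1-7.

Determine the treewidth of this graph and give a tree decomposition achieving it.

Treewidth 1.
Bags: B1 = {1, 3}  B2 = {1, 6}  B3 = {1, 7}  B4 = {1, 4}  B5 = {1, 5}  B6 = {1, 2}  B7 = {0, 1}
Tree: B1–B2, B2–B3, B1–B4, B2–B5, B3–B6, B6–B7

Every bag has size at most 2, so the width is 2 − 1 = 1 and tw(G) ≤ 1. G has an edge, so its treewidth is at least 1. Hence tw(G) = 1 exactly.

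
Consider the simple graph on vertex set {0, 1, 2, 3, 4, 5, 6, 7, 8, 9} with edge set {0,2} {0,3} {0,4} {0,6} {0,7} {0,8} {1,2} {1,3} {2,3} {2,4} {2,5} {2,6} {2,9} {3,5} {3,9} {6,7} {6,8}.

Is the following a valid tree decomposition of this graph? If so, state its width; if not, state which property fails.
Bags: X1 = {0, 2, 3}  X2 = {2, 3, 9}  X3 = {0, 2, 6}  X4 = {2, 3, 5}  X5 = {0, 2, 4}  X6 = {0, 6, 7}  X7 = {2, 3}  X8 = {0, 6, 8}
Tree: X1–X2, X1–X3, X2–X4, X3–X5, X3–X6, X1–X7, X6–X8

A tree decomposition must satisfy three properties: every vertex lies in some bag; for every edge, both endpoints lie together in some bag; and for every vertex, the bags containing it form a connected subtree. Here vertex 1 appears in no bag, so the decomposition is invalid.

No — vertex 1 appears in no bag.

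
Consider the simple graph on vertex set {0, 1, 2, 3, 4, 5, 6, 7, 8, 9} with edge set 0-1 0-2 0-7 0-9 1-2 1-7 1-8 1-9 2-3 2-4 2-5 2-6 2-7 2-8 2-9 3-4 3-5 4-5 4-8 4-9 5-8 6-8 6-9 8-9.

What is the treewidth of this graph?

3

A width-3 tree decomposition is:
Bags: B1 = {2, 4, 8, 9}  B2 = {1, 2, 8, 9}  B3 = {0, 1, 2, 9}  B4 = {2, 6, 8, 9}  B5 = {2, 4, 5, 8}  B6 = {2, 3, 4, 5}  B7 = {0, 1, 2, 7}
Tree: B1–B2, B2–B3, B1–B4, B1–B5, B5–B6, B3–B7
Each bag holds 4 vertices, so the decomposition has width 3, which upper-bounds the treewidth. For the lower bound, the 4 vertices {0, 1, 2, 9} are pairwise adjacent, and any tree decomposition puts a clique entirely inside one bag — forcing width ≥ 3. The upper and lower bounds meet at 3, so that is the treewidth.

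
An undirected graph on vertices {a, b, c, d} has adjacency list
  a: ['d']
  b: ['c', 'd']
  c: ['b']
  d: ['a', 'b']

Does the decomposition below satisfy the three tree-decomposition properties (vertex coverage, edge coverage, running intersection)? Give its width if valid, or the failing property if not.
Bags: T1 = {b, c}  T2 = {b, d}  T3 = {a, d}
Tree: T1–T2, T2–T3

Yes; width 1.

Every vertex of G appears in some bag (union = {a, b, c, d}); every edge is covered by a bag; and for each vertex v the set of bags containing v is connected in the bag tree. The decomposition is therefore valid. The largest bag has 2 vertices, so the width is 1.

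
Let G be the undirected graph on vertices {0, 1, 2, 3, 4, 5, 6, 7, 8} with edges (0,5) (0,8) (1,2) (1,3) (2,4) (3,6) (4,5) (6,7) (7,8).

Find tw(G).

A width-2 tree decomposition is:
Bags: B1 = {1, 2, 4}  B2 = {1, 4, 5}  B3 = {0, 1, 5}  B4 = {0, 1, 8}  B5 = {1, 7, 8}  B6 = {1, 6, 7}  B7 = {1, 3, 6}
Tree: B1–B2, B2–B3, B3–B4, B4–B5, B5–B6, B6–B7
Each bag holds 3 vertices, so the decomposition has width 2, which upper-bounds the treewidth. For the lower bound, G contains the cycle 1–2–4–5–0–8–7–6–3–1, so G is not a forest; only forests have treewidth ≤ 1, hence tw(G) ≥ 2. Hence tw(G) = 2 exactly.

2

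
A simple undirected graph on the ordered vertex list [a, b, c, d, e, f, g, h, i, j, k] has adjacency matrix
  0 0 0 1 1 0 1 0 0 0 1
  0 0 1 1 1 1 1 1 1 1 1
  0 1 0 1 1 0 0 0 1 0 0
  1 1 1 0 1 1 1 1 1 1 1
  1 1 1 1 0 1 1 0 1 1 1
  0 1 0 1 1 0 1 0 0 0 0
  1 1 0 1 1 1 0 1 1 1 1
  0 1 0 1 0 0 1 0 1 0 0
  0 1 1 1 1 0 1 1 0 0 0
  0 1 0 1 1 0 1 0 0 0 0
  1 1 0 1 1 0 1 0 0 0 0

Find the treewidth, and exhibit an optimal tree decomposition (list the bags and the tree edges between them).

Treewidth 4.
One such decomposition:
Bags: B1 = {b, d, e, g, j}  B2 = {b, d, e, g, i}  B3 = {b, d, g, h, i}  B4 = {b, d, e, f, g}  B5 = {b, d, e, g, k}  B6 = {b, c, d, e, i}  B7 = {a, d, e, g, k}
Tree: B1–B2, B2–B3, B1–B4, B2–B5, B2–B6, B5–B7

The largest bag has 5 vertices, giving width 4; this decomposition certifies tw(G) ≤ 4. On the other hand G contains the 5-clique {a, d, e, g, k}. A clique must lie in a single bag of any decomposition, so no decomposition can have width below 4. Therefore the treewidth is 4.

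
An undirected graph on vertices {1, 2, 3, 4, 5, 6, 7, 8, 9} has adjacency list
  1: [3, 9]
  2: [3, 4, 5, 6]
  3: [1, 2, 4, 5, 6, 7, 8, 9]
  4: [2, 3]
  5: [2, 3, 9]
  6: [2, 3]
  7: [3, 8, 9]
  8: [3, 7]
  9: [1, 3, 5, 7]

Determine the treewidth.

2

A width-2 tree decomposition is:
Bags: B1 = {2, 3, 5}  B2 = {2, 3, 4}  B3 = {3, 5, 9}  B4 = {1, 3, 9}  B5 = {2, 3, 6}  B6 = {3, 7, 9}  B7 = {3, 7, 8}
Tree: B1–B2, B1–B3, B3–B4, B2–B5, B4–B6, B6–B7
Every bag has size at most 3, so the width is 3 − 1 = 2 and tw(G) ≤ 2. For the lower bound, the 3 vertices {1, 3, 9} are pairwise adjacent, and any tree decomposition puts a clique entirely inside one bag — forcing width ≥ 2. Therefore the treewidth is 2.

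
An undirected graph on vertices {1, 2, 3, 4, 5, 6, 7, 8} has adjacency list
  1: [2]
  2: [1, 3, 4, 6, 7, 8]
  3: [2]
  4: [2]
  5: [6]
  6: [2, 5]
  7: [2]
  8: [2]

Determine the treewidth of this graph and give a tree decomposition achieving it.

Treewidth 1.
Bags: B1 = {2, 3}  B2 = {2, 6}  B3 = {2, 4}  B4 = {1, 2}  B5 = {2, 7}  B6 = {2, 8}  B7 = {5, 6}
Tree: B1–B2, B1–B3, B3–B4, B2–B5, B5–B6, B2–B7

Each bag holds 2 vertices, so the decomposition has width 1, which upper-bounds the treewidth. Any graph with an edge has treewidth ≥ 1, and G has the edge 2–3. Therefore the treewidth is 1.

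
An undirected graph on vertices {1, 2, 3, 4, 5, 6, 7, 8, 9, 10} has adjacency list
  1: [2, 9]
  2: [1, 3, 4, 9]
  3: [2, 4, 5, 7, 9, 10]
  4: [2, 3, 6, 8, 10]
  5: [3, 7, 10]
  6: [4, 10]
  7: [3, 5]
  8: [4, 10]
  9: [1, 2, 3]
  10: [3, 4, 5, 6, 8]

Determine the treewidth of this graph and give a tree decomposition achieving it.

The largest bag has 3 vertices, giving width 2; this decomposition certifies tw(G) ≤ 2. For the lower bound, the 3 vertices {4, 8, 10} are pairwise adjacent, and any tree decomposition puts a clique entirely inside one bag — forcing width ≥ 2. Combining the bounds, tw(G) = 2.

Treewidth 2.
One such decomposition:
Bags: B1 = {3, 4, 10}  B2 = {2, 3, 4}  B3 = {3, 5, 10}  B4 = {4, 6, 10}  B5 = {4, 8, 10}  B6 = {2, 3, 9}  B7 = {3, 5, 7}  B8 = {1, 2, 9}
Tree: B1–B2, B1–B3, B1–B4, B1–B5, B2–B6, B3–B7, B6–B8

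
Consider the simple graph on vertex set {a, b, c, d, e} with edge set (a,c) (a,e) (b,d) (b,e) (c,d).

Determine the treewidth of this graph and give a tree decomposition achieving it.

Treewidth 2.
One such decomposition:
Bags: B1 = {a, c, e}  B2 = {b, c, e}  B3 = {b, c, d}
Tree: B1–B2, B2–B3

Each bag holds 3 vertices, so the decomposition has width 2, which upper-bounds the treewidth. Since c–a–e–b–d–c is a cycle in G, G is not acyclic. Forests are exactly the graphs of treewidth ≤ 1, so tw(G) ≥ 2. The upper and lower bounds meet at 2, so that is the treewidth.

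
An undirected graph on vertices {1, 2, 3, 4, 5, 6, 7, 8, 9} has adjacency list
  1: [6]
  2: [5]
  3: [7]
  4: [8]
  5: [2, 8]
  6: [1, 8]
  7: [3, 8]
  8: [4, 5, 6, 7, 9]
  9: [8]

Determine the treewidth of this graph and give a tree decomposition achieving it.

Treewidth 1.
One optimal decomposition is:
Bags: B1 = {7, 8}  B2 = {5, 8}  B3 = {2, 5}  B4 = {3, 7}  B5 = {8, 9}  B6 = {6, 8}  B7 = {4, 8}  B8 = {1, 6}
Tree: B1–B2, B2–B3, B1–B4, B2–B5, B1–B6, B6–B7, B6–B8

The largest bag has 2 vertices, giving width 1; this decomposition certifies tw(G) ≤ 1. Any graph with an edge has treewidth ≥ 1, and G has the edge 8–7. The upper and lower bounds meet at 1, so that is the treewidth.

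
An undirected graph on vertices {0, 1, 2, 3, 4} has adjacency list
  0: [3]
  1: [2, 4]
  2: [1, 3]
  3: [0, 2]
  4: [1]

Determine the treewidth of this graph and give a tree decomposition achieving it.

Treewidth 1.
One optimal decomposition is:
Bags: B1 = {1, 4}  B2 = {1, 2}  B3 = {2, 3}  B4 = {0, 3}
Tree: B1–B2, B2–B3, B3–B4

Each bag holds 2 vertices, so the decomposition has width 1, which upper-bounds the treewidth. Any graph with an edge has treewidth ≥ 1, and G has the edge 4–1. Combining the bounds, tw(G) = 1.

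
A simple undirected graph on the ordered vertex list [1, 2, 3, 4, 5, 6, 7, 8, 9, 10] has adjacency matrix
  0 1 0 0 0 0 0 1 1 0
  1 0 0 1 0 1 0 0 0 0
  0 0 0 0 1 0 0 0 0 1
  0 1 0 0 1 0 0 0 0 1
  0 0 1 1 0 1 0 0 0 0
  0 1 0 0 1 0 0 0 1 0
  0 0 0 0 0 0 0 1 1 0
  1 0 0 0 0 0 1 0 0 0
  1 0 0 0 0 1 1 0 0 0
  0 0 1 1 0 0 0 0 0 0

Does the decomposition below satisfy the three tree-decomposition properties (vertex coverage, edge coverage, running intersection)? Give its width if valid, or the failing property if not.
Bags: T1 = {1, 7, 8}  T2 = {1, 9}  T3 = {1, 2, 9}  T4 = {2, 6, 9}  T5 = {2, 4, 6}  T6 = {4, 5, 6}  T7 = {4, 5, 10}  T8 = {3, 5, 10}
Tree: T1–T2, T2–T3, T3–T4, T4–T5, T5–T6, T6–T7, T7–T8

A tree decomposition must satisfy three properties: every vertex lies in some bag; for every edge, both endpoints lie together in some bag; and for every vertex, the bags containing it form a connected subtree. Here edge (7,9) lies in no bag, so the decomposition is invalid.

No — edge (7,9) lies in no bag.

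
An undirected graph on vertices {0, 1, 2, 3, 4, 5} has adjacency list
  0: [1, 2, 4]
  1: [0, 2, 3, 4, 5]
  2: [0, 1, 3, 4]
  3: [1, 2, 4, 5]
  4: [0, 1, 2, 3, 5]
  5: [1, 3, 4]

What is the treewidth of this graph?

A width-3 tree decomposition is:
Bags: B1 = {1, 2, 3, 4}  B2 = {0, 1, 2, 4}  B3 = {1, 3, 4, 5}
Tree: B1–B2, B1–B3
The largest bag has 4 vertices, giving width 3; this decomposition certifies tw(G) ≤ 3. On the other hand G contains the 4-clique {0, 1, 2, 4}. A clique must lie in a single bag of any decomposition, so no decomposition can have width below 3. Hence tw(G) = 3 exactly.

3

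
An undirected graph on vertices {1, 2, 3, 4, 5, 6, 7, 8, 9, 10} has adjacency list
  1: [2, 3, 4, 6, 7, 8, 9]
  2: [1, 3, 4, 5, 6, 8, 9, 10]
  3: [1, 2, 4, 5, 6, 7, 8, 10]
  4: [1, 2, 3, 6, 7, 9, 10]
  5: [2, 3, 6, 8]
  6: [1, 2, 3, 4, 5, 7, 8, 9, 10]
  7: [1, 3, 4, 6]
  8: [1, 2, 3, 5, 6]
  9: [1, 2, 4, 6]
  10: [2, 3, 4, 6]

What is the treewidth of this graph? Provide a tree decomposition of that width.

Each bag holds 5 vertices, so the decomposition has width 4, which upper-bounds the treewidth. For the lower bound, the 5 vertices {1, 2, 4, 6, 9} are pairwise adjacent, and any tree decomposition puts a clique entirely inside one bag — forcing width ≥ 4. Hence tw(G) = 4 exactly.

Treewidth 4.
One optimal decomposition is:
Bags: B1 = {1, 2, 3, 6, 8}  B2 = {1, 2, 3, 4, 6}  B3 = {2, 3, 4, 6, 10}  B4 = {1, 2, 4, 6, 9}  B5 = {2, 3, 5, 6, 8}  B6 = {1, 3, 4, 6, 7}
Tree: B1–B2, B2–B3, B2–B4, B1–B5, B2–B6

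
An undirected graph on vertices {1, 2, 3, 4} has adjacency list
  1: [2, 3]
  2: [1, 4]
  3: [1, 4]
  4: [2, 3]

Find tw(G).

2

A width-2 tree decomposition is:
Bags: B1 = {1, 2, 4}  B2 = {1, 3, 4}
Tree: B1–B2
Every bag has size at most 3, so the width is 3 − 1 = 2 and tw(G) ≤ 2. Since 4–2–1–3–4 is a cycle in G, G is not acyclic. Forests are exactly the graphs of treewidth ≤ 1, so tw(G) ≥ 2. Hence tw(G) = 2 exactly.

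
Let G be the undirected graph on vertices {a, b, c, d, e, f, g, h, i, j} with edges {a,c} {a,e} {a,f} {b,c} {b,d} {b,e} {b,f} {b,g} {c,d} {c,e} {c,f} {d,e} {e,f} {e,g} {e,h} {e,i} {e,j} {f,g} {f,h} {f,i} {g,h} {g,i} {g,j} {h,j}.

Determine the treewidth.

3

A width-3 tree decomposition is:
Bags: B1 = {b, c, d, e}  B2 = {b, c, e, f}  B3 = {b, e, f, g}  B4 = {a, c, e, f}  B5 = {e, f, g, h}  B6 = {e, g, h, j}  B7 = {e, f, g, i}
Tree: B1–B2, B2–B3, B2–B4, B3–B5, B5–B6, B3–B7
The largest bag has 4 vertices, giving width 3; this decomposition certifies tw(G) ≤ 3. On the other hand G contains the 4-clique {b, c, d, e}. A clique must lie in a single bag of any decomposition, so no decomposition can have width below 3. Hence tw(G) = 3 exactly.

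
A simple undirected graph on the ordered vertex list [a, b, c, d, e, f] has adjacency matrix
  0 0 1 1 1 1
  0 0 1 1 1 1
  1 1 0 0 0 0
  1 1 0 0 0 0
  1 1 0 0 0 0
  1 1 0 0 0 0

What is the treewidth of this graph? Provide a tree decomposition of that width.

Each bag holds 3 vertices, so the decomposition has width 2, which upper-bounds the treewidth. The edges c–a–d–b–c form a cycle, so G is not a tree and its treewidth is at least 2. The upper and lower bounds meet at 2, so that is the treewidth.

Treewidth 2.
One such decomposition:
Bags: B1 = {a, b, c}  B2 = {a, b, d}  B3 = {a, b, f}  B4 = {a, b, e}
Tree: B1–B2, B2–B3, B3–B4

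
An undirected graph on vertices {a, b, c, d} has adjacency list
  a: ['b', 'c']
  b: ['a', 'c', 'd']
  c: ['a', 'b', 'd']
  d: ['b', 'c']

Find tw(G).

2

A width-2 tree decomposition is:
Bags: B1 = {b, c, d}  B2 = {a, b, c}
Tree: B1–B2
Each bag holds 3 vertices, so the decomposition has width 2, which upper-bounds the treewidth. On the other hand G contains the 3-clique {b, c, d}. A clique must lie in a single bag of any decomposition, so no decomposition can have width below 2. Combining the bounds, tw(G) = 2.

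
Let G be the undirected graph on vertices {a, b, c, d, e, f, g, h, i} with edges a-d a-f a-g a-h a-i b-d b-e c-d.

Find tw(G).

1

A width-1 tree decomposition is:
Bags: B1 = {a, d}  B2 = {b, d}  B3 = {a, g}  B4 = {c, d}  B5 = {a, f}  B6 = {b, e}  B7 = {a, i}  B8 = {a, h}
Tree: B1–B2, B1–B3, B2–B4, B3–B5, B2–B6, B5–B7, B7–B8
The largest bag has 2 vertices, giving width 1; this decomposition certifies tw(G) ≤ 1. Any graph with an edge has treewidth ≥ 1, and G has the edge d–a. Combining the bounds, tw(G) = 1.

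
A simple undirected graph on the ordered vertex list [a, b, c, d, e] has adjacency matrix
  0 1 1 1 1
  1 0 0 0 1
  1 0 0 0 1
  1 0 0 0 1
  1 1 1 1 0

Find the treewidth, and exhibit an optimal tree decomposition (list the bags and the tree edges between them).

Treewidth 2.
Bags: B1 = {a, c, e}  B2 = {a, b, e}  B3 = {a, d, e}
Tree: B1–B2, B2–B3

The largest bag has 3 vertices, giving width 2; this decomposition certifies tw(G) ≤ 2. For the lower bound, the 3 vertices {a, d, e} are pairwise adjacent, and any tree decomposition puts a clique entirely inside one bag — forcing width ≥ 2. Hence tw(G) = 2 exactly.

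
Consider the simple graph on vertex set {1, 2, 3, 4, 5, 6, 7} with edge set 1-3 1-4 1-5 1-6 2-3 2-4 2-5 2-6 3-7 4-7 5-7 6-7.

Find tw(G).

3

A width-3 tree decomposition is:
Bags: B1 = {1, 2, 4, 7}  B2 = {1, 2, 6, 7}  B3 = {1, 2, 5, 7}  B4 = {1, 2, 3, 7}
Tree: B1–B2, B2–B3, B3–B4
Each bag holds 4 vertices, so the decomposition has width 3, which upper-bounds the treewidth. For the lower bound: the 4 vertex sets {4,7}, {2,6}, {1}, {5} are disjoint, each induces a connected subgraph, and every pair is joined by at least one edge of G. Contracting each set to a single vertex therefore yields K_{4} as a minor, and since treewidth is minor-monotone, tw(G) ≥ tw(K_{4}) = 3. The upper and lower bounds meet at 3, so that is the treewidth.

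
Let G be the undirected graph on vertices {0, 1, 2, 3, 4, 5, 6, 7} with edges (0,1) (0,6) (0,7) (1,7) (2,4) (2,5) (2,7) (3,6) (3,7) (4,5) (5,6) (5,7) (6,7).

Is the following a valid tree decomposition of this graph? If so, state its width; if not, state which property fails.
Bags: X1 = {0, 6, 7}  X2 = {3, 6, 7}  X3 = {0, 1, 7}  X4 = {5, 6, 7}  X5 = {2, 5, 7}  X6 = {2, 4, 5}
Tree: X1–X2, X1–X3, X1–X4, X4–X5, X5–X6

Yes; width 2.

Vertex coverage: the bags together contain {0, 1, 2, 3, 4, 5, 6, 7}, the full vertex set. Edge coverage: each edge of G has both endpoints in at least one bag. Running intersection: for every vertex, the bags containing it form a connected subtree. All three properties hold, so this is a valid tree decomposition of width max|bag| − 1 = 2, and hence tw(G) ≤ 2.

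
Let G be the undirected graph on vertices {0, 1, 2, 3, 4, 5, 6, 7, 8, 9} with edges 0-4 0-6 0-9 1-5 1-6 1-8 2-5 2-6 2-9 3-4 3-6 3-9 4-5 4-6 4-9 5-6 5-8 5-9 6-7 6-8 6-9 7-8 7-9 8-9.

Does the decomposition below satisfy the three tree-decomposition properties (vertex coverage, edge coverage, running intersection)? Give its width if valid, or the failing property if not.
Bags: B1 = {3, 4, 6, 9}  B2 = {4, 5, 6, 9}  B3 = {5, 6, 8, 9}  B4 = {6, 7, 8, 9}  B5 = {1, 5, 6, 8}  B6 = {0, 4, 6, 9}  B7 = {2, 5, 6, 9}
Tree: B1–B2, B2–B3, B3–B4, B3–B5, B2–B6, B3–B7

Every vertex of G appears in some bag (union = {0, 1, 2, 3, 4, 5, 6, 7, 8, 9}); every edge is covered by a bag; and for each vertex v the set of bags containing v is connected in the bag tree. The decomposition is therefore valid. The largest bag has 4 vertices, so the width is 3.

Yes; width 3.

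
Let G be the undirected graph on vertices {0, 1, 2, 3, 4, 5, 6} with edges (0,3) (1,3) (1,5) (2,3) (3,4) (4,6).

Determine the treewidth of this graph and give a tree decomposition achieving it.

Treewidth 1.
One such decomposition:
Bags: B1 = {1, 3}  B2 = {3, 4}  B3 = {2, 3}  B4 = {4, 6}  B5 = {1, 5}  B6 = {0, 3}
Tree: B1–B2, B2–B3, B2–B4, B1–B5, B3–B6

The largest bag has 2 vertices, giving width 1; this decomposition certifies tw(G) ≤ 1. Since G has at least one edge (e.g. 3–1), it is not an edgeless graph, so tw(G) ≥ 1. Combining the bounds, tw(G) = 1.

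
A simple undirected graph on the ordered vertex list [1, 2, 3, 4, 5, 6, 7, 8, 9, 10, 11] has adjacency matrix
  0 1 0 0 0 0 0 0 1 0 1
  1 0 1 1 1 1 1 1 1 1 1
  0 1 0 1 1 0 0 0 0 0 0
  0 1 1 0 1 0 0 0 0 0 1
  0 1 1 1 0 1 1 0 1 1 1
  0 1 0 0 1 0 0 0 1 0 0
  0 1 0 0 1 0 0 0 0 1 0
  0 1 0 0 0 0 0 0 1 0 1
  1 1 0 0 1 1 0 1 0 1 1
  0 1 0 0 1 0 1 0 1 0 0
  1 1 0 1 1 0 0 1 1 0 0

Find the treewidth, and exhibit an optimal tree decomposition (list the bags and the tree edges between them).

Treewidth 3.
Bags: B1 = {2, 8, 9, 11}  B2 = {2, 5, 9, 11}  B3 = {2, 4, 5, 11}  B4 = {2, 3, 4, 5}  B5 = {2, 5, 9, 10}  B6 = {1, 2, 9, 11}  B7 = {2, 5, 6, 9}  B8 = {2, 5, 7, 10}
Tree: B1–B2, B2–B3, B3–B4, B2–B5, B1–B6, B2–B7, B5–B8

Every bag has size at most 4, so the width is 4 − 1 = 3 and tw(G) ≤ 3. On the other hand G contains the 4-clique {2, 8, 9, 11}. A clique must lie in a single bag of any decomposition, so no decomposition can have width below 3. Combining the bounds, tw(G) = 3.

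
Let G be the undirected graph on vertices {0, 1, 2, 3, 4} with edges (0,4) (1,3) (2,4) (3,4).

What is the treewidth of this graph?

1

A width-1 tree decomposition is:
Bags: B1 = {3, 4}  B2 = {1, 3}  B3 = {0, 4}  B4 = {2, 4}
Tree: B1–B2, B1–B3, B1–B4
Each bag holds 2 vertices, so the decomposition has width 1, which upper-bounds the treewidth. Since G has at least one edge (e.g. 3–4), it is not an edgeless graph, so tw(G) ≥ 1. Hence tw(G) = 1 exactly.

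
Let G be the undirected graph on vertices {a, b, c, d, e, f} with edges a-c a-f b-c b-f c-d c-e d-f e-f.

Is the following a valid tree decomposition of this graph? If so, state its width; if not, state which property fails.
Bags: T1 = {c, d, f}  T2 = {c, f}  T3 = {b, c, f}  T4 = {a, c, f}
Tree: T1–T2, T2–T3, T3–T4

No — vertex e appears in no bag.

A tree decomposition must satisfy three properties: every vertex lies in some bag; for every edge, both endpoints lie together in some bag; and for every vertex, the bags containing it form a connected subtree. Here vertex e appears in no bag, so the decomposition is invalid.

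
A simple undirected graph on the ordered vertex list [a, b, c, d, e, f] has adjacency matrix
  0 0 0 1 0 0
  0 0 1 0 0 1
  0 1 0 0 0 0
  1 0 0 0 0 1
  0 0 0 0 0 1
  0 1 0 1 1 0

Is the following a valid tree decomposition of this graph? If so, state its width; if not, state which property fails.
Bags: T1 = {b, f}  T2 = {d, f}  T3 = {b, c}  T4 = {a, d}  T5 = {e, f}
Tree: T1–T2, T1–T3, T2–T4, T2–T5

Vertex coverage: the bags together contain {a, b, c, d, e, f}, the full vertex set. Edge coverage: each edge of G has both endpoints in at least one bag. Running intersection: for every vertex, the bags containing it form a connected subtree. All three properties hold, so this is a valid tree decomposition of width max|bag| − 1 = 1, and hence tw(G) ≤ 1.

Yes; width 1.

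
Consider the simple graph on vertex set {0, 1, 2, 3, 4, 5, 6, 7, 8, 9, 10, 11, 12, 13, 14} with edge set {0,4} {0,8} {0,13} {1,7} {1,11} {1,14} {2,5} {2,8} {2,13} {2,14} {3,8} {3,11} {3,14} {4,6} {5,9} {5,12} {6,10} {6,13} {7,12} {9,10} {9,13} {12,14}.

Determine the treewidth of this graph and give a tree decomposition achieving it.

Every bag has size at most 4, so the width is 4 − 1 = 3 and tw(G) ≤ 3. For the lower bound: the 4 vertex sets {4,6,10}, {9}, {13}, {0,2,5,8} are disjoint, each induces a connected subgraph, and every pair is joined by at least one edge of G. Contracting each set to a single vertex therefore yields K_{4} as a minor, and since treewidth is minor-monotone, tw(G) ≥ tw(K_{4}) = 3. Combining the bounds, tw(G) = 3.

Treewidth 3.
One optimal decomposition is:
Bags: B1 = {4, 6, 9, 10}  B2 = {4, 6, 9, 13}  B3 = {0, 4, 9, 13}  B4 = {0, 5, 9, 13}  B5 = {0, 2, 5, 13}  B6 = {0, 2, 5, 8}  B7 = {2, 5, 8, 12}  B8 = {2, 8, 12, 14}  B9 = {3, 8, 12, 14}  B10 = {3, 7, 12, 14}  B11 = {1, 3, 7, 14}  B12 = {1, 3, 7, 11}
Tree: B1–B2, B2–B3, B3–B4, B4–B5, B5–B6, B6–B7, B7–B8, B8–B9, B9–B10, B10–B11, B11–B12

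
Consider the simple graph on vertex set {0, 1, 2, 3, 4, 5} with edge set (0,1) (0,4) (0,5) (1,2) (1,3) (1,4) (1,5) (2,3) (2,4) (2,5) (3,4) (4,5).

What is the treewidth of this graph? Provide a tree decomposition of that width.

Treewidth 3.
One such decomposition:
Bags: B1 = {1, 2, 4, 5}  B2 = {1, 2, 3, 4}  B3 = {0, 1, 4, 5}
Tree: B1–B2, B1–B3

Each bag holds 4 vertices, so the decomposition has width 3, which upper-bounds the treewidth. For the lower bound, the 4 vertices {0, 1, 4, 5} are pairwise adjacent, and any tree decomposition puts a clique entirely inside one bag — forcing width ≥ 3. Combining the bounds, tw(G) = 3.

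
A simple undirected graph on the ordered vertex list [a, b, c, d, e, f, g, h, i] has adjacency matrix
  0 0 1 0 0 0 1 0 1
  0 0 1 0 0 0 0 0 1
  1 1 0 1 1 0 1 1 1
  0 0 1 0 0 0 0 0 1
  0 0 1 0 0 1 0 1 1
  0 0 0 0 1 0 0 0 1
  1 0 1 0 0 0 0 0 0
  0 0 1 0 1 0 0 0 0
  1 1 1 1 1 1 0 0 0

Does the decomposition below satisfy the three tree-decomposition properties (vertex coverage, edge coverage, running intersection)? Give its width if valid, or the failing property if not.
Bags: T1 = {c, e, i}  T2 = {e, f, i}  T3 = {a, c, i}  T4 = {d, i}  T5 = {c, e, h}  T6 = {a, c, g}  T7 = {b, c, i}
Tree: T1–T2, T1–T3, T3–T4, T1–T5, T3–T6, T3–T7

A tree decomposition must satisfy three properties: every vertex lies in some bag; for every edge, both endpoints lie together in some bag; and for every vertex, the bags containing it form a connected subtree. Here edge (c,d) lies in no bag, so the decomposition is invalid.

No — edge (c,d) lies in no bag.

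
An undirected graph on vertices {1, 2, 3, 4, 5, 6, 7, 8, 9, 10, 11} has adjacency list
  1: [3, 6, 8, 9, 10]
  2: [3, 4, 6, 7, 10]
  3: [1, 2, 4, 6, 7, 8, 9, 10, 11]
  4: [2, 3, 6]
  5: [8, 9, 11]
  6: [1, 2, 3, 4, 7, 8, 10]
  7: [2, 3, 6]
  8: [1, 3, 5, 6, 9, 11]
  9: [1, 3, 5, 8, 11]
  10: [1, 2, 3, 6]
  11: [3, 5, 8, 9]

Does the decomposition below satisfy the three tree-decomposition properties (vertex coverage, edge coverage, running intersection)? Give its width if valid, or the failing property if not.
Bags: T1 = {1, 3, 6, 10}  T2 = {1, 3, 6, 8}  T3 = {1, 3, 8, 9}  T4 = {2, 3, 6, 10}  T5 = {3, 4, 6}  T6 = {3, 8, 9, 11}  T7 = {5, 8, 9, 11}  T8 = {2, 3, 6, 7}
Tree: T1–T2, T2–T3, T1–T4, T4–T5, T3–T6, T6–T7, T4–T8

A tree decomposition must satisfy three properties: every vertex lies in some bag; for every edge, both endpoints lie together in some bag; and for every vertex, the bags containing it form a connected subtree. Here edge (2,4) lies in no bag, so the decomposition is invalid.

No — edge (2,4) lies in no bag.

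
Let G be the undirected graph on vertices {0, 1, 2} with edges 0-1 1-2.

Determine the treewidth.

A width-1 tree decomposition is:
Bags: B1 = {1, 2}  B2 = {0, 1}
Tree: B1–B2
Each bag holds 2 vertices, so the decomposition has width 1, which upper-bounds the treewidth. Any graph with an edge has treewidth ≥ 1, and G has the edge 2–1. Combining the bounds, tw(G) = 1.

1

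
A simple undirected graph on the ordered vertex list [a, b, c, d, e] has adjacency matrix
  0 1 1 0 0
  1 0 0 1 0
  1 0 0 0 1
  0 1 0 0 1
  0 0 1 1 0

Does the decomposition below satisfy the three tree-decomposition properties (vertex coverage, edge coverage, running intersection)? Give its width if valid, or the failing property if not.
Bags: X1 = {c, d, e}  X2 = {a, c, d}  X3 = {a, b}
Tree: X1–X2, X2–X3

No — edge (d,b) lies in no bag.

A tree decomposition must satisfy three properties: every vertex lies in some bag; for every edge, both endpoints lie together in some bag; and for every vertex, the bags containing it form a connected subtree. Here edge (d,b) lies in no bag, so the decomposition is invalid.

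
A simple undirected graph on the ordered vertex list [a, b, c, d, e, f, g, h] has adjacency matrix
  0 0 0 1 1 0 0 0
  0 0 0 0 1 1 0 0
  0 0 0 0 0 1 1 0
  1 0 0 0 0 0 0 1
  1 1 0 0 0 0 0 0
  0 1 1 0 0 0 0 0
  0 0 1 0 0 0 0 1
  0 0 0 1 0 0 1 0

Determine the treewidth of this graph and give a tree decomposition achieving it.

Each bag holds 3 vertices, so the decomposition has width 2, which upper-bounds the treewidth. The edges f–b–e–a–d–h–g–c–f form a cycle, so G is not a tree and its treewidth is at least 2. Therefore the treewidth is 2.

Treewidth 2.
Bags: B1 = {b, e, f}  B2 = {a, e, f}  B3 = {a, d, f}  B4 = {d, f, h}  B5 = {f, g, h}  B6 = {c, f, g}
Tree: B1–B2, B2–B3, B3–B4, B4–B5, B5–B6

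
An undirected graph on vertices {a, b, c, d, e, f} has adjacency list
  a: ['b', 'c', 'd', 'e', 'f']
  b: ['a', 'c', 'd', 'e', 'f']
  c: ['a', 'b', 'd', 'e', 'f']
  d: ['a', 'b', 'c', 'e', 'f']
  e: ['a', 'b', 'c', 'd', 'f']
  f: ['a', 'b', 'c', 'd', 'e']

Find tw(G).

5

A width-5 tree decomposition is:
Bags: B1 = {a, b, c, d, e, f}
Tree: (single bag)
With just one bag of size 6, the width is 6 − 1 = 5, so tw(G) ≤ 5. For the lower bound, the 6 vertices {a, b, c, d, e, f} are pairwise adjacent, and any tree decomposition puts a clique entirely inside one bag — forcing width ≥ 5. Hence tw(G) = 5 exactly.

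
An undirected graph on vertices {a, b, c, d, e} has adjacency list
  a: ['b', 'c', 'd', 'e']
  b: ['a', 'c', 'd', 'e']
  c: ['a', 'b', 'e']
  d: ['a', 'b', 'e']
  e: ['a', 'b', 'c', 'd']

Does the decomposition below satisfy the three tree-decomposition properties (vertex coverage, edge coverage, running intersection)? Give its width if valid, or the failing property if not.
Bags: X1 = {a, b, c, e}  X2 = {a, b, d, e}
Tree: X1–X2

Yes; width 3.

Checking the three conditions: (i) the bags cover all of {a, b, c, d, e}; (ii) for each edge, some bag contains both endpoints; (iii) the bags containing any fixed vertex form a subtree. All hold, so the decomposition is valid with width 4 − 1 = 3.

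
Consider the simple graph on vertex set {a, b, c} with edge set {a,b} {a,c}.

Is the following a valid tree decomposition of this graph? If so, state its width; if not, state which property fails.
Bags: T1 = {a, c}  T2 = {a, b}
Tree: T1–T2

Yes; width 1.

Vertex coverage: the bags together contain {a, b, c}, the full vertex set. Edge coverage: each edge of G has both endpoints in at least one bag. Running intersection: for every vertex, the bags containing it form a connected subtree. All three properties hold, so this is a valid tree decomposition of width max|bag| − 1 = 1, and hence tw(G) ≤ 1.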